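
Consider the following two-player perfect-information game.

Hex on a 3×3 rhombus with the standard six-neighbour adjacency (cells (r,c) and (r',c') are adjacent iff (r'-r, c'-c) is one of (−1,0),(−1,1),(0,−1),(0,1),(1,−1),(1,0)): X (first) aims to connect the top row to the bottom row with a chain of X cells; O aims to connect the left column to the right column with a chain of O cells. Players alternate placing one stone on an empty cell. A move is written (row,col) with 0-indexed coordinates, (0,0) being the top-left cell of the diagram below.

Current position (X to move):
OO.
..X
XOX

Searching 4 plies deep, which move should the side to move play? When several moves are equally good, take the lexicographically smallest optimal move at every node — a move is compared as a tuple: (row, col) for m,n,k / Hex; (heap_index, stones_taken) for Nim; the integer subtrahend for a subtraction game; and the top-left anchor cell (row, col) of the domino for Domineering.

p1 X@[OO./..X/XOX]: (0,2)[OOX/..X/XOX]+1* (1,0)[OO./X.X/XOX]-1 (1,1)[OO./.XX/XOX]-1
p2 O@[OOX/..X/XOX] terminal -1; root [OO./..X/XOX] d4

X's best at [OO./..X/XOX]: (0,2)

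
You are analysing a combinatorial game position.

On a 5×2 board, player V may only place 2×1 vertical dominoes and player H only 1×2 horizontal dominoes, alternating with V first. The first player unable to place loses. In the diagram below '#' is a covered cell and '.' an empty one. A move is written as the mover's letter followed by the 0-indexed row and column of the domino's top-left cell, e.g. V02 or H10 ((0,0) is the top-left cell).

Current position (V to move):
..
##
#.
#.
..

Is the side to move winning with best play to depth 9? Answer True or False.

[../##/#./#./..] V move#1: V21:-1/../##/##/##/..*, V31:-1/../##/#./##/.#
[../##/##/##/..] H move#2: H00:+1/##/##/##/##/..*, H40:+1/../##/##/##/##
[##/##/##/##/..] end (terminal -1, V#3); searched ../##/#./#./.. to 9

V winning at [../##/#./#./..]: False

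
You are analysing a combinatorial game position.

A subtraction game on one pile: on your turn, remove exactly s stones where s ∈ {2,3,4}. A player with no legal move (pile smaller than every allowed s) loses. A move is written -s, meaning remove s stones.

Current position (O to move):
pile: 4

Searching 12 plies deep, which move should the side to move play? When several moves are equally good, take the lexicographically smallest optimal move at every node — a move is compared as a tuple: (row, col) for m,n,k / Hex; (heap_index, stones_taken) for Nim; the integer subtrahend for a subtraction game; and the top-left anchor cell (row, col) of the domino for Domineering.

O's best at [4]: -3

[4] O move#1: -2:-1/2, -3:+1/1*, -4:+1/0
[1] end (terminal -1, X#2); searched 4 to 12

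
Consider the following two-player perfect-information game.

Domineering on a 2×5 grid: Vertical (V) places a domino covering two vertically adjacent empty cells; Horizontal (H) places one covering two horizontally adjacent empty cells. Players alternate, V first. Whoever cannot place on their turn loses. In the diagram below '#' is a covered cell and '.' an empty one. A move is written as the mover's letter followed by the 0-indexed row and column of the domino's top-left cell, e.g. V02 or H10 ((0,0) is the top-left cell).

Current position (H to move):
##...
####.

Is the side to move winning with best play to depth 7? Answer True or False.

ply 1, H at ##.../####. | H02=-1→####./####.; H03=+1→##.##/####.*
ply 2: ##.##/####. is terminal -1 (V); from ##.../####. depth 7

H winning at [##.../####.]: True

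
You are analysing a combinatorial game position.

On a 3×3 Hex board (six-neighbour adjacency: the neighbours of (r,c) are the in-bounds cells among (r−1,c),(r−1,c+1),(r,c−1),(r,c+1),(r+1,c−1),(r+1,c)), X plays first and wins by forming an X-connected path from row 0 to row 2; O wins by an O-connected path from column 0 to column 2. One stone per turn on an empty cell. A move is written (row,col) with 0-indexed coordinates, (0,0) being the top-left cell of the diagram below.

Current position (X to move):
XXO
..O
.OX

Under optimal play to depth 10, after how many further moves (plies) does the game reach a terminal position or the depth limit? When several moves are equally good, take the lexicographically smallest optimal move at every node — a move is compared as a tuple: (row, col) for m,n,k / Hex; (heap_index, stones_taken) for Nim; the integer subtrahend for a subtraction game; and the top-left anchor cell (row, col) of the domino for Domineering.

ply 1, X at XXO/..O/.OX | (1,0)=-1→XXO/X.O/.OX; (1,1)=-1→XXO/.XO/.OX; (2,0)=+1→XXO/..O/XOX*
ply 2, O at XXO/..O/XOX | (1,0)=-1→XXO/O.O/XOX*; (1,1)=-1→XXO/.OO/XOX
ply 3, X at XXO/O.O/XOX | (1,1)=+1→XXO/OXO/XOX*
ply 4: XXO/OXO/XOX is terminal -1 (O); from XXO/..O/.OX depth 10

PV length from [XXO/..O/.OX]: 3 plies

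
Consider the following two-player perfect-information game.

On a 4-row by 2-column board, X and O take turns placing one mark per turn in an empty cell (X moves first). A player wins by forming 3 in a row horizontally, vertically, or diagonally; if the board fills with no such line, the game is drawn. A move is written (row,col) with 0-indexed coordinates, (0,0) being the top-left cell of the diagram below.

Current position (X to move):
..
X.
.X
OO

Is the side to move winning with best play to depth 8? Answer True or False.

X winning at [../X./.X/OO]: False

p1 X@[../X./.X/OO]: (0,0)[X./X./.X/OO]+0* (0,1)[.X/X./.X/OO]+0 (1,1)[../XX/.X/OO]+0 (2,0)[../X./XX/OO]+0
p2 O@[X./X./.X/OO]: (0,1)[XO/X./.X/OO]-1 (1,1)[X./XO/.X/OO]-1 (2,0)[X./X./OX/OO]+0*
p3 X@[X./X./OX/OO]: (0,1)[XX/X./OX/OO]+0* (1,1)[X./XX/OX/OO]+0
p4 O@[XX/X./OX/OO]: (1,1)[XX/XO/OX/OO]+0*
p5 X@[XX/XO/OX/OO] terminal +0; root [../X./.X/OO] d8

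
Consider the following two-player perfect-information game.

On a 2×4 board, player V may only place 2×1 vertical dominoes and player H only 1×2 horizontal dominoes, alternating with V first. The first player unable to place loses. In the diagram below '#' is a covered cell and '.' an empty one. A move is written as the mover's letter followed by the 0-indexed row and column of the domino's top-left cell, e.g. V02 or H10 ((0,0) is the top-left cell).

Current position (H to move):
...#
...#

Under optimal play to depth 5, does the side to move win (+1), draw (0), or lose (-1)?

value(...#/...#, H) = +1

p1 H@[...#/...#]: H00[##.#/...#]+1* H01[.###/...#]+1 H10[...#/##.#]+1 H11[...#/.###]+1
p2 V@[##.#/...#]: V02[####/..##]-1*
p3 H@[####/..##]: H10[####/####]+1*
p4 V@[####/####] terminal -1; root [...#/...#] d5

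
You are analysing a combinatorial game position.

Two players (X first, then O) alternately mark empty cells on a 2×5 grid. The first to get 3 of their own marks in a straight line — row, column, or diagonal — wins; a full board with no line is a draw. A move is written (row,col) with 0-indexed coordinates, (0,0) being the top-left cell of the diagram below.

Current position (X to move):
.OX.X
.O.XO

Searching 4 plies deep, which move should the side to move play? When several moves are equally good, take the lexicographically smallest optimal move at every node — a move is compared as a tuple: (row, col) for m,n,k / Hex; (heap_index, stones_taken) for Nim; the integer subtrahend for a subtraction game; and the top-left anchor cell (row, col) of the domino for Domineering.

X's best at [.OX.X/.O.XO]: (0,3)

[.OX.X/.O.XO] X move#1: (0,0):+0/XOX.X/.O.XO, (0,3):+1/.OXXX/.O.XO*, (1,0):+0/.OX.X/XO.XO, (1,2):+0/.OX.X/.OXXO
[.OXXX/.O.XO] end (terminal -1, O#2); searched .OX.X/.O.XO to 4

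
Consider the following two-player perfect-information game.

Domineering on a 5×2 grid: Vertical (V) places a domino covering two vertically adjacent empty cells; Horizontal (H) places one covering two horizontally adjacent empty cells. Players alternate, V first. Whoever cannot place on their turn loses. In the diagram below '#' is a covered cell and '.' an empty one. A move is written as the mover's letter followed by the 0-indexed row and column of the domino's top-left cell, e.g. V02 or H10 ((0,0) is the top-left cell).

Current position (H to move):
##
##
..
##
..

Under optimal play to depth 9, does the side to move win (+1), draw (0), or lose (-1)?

[##/##/../##/..] H move#1: H20:+1/##/##/##/##/..*, H40:+1/##/##/../##/##
[##/##/##/##/..] end (terminal -1, V#2); searched ##/##/../##/.. to 9

value(##/##/../##/.., H) = +1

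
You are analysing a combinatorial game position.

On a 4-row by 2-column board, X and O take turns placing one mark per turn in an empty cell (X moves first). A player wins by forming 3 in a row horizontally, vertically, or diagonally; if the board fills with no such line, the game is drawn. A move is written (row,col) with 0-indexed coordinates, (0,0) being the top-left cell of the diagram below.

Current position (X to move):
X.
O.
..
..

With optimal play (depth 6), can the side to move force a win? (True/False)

X winning at [X./O./../..]: False

ply 1, X at X./O./../.. | (0,1)=+0→XX/O./../..*; (1,1)=+0→X./OX/../..; (2,0)=+0→X./O./X./..; (2,1)=+0→X./O./.X/..; (3,0)=+0→X./O./../X.; (3,1)=+0→X./O./../.X
ply 2, O at XX/O./../.. | (1,1)=+0→XX/OO/../..*; (2,0)=+0→XX/O./O./..; (2,1)=+0→XX/O./.O/..; (3,0)=+0→XX/O./../O.; (3,1)=+0→XX/O./../.O
ply 3, X at XX/OO/../.. | (2,0)=+0→XX/OO/X./..*; (2,1)=+0→XX/OO/.X/..; (3,0)=+0→XX/OO/../X.; (3,1)=+0→XX/OO/../.X
ply 4, O at XX/OO/X./.. | (2,1)=+0→XX/OO/XO/..*; (3,0)=+0→XX/OO/X./O.; (3,1)=+0→XX/OO/X./.O
ply 5, X at XX/OO/XO/.. | (3,0)=-1→XX/OO/XO/X.; (3,1)=+0→XX/OO/XO/.X*
ply 6, O at XX/OO/XO/.X | (3,0)=+0→XX/OO/XO/OX*
ply 7: XX/OO/XO/OX is terminal +0 (X); from X./O./../.. depth 6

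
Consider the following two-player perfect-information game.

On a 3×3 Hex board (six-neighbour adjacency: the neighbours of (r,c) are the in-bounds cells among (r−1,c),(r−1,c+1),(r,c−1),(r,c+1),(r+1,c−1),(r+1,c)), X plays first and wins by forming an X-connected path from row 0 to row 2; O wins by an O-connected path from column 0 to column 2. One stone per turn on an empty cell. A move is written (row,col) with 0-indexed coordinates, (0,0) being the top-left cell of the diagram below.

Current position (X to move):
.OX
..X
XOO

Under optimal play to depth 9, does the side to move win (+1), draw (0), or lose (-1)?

value(.OX/..X/XOO, X) = +1

p1 X@[.OX/..X/XOO]: (0,0)[XOX/..X/XOO]+1* (1,0)[.OX/X.X/XOO]+1 (1,1)[.OX/.XX/XOO]+1
p2 O@[XOX/..X/XOO]: (1,0)[XOX/O.X/XOO]-1* (1,1)[XOX/.OX/XOO]-1
p3 X@[XOX/O.X/XOO]: (1,1)[XOX/OXX/XOO]+1*
p4 O@[XOX/OXX/XOO] terminal -1; root [.OX/..X/XOO] d9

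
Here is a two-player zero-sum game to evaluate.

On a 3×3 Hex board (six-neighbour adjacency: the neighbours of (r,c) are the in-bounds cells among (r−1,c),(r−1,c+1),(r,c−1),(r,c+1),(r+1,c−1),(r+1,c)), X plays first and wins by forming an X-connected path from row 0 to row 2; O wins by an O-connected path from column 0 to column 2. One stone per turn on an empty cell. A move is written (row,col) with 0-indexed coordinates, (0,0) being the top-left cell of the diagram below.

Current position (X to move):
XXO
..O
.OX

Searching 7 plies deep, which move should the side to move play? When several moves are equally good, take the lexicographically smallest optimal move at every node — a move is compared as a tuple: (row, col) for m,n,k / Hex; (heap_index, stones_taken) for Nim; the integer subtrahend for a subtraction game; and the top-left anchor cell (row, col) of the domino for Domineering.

X's best at [XXO/..O/.OX]: (2,0)

ply 1, X at XXO/..O/.OX | (1,0)=-1→XXO/X.O/.OX; (1,1)=-1→XXO/.XO/.OX; (2,0)=+1→XXO/..O/XOX*
ply 2, O at XXO/..O/XOX | (1,0)=-1→XXO/O.O/XOX*; (1,1)=-1→XXO/.OO/XOX
ply 3, X at XXO/O.O/XOX | (1,1)=+1→XXO/OXO/XOX*
ply 4: XXO/OXO/XOX is terminal -1 (O); from XXO/..O/.OX depth 7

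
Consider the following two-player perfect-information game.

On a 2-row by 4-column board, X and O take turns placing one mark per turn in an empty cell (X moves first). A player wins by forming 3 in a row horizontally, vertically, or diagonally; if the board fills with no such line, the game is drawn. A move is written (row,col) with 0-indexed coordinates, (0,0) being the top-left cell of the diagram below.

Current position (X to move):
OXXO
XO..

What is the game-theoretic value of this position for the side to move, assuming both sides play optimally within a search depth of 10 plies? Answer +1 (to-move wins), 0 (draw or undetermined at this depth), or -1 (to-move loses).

[OXXO/XO..] X move#1: (1,2):+0/OXXO/XOX.*, (1,3):+0/OXXO/XO.X
[OXXO/XOX.] O move#2: (1,3):+0/OXXO/XOXO*
[OXXO/XOXO] end (terminal +0, X#3); searched OXXO/XO.. to 10

value(OXXO/XO.., X) = 0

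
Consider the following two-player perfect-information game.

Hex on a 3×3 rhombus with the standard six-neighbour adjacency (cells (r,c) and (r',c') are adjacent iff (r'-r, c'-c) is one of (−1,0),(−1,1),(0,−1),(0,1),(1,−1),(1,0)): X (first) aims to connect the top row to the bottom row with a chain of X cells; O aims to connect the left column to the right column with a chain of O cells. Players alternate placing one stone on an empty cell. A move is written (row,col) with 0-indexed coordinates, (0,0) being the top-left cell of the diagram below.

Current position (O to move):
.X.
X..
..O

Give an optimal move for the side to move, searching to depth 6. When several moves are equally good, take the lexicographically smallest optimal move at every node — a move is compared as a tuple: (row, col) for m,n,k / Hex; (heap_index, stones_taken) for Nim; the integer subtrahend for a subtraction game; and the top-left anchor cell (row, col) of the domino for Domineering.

O's best at [.X./X../..O]: (2,0)

ply 1, O at .X./X../..O | (0,0)=-1→OX./X../..O; (0,2)=-1→.XO/X../..O; (1,1)=-1→.X./XO./..O; (1,2)=-1→.X./X.O/..O; (2,0)=+1→.X./X../O.O*; (2,1)=-1→.X./X../.OO
ply 2, X at .X./X../O.O | (0,0)=-1→XX./X../O.O*; (0,2)=-1→.XX/X../O.O; (1,1)=-1→.X./XX./O.O; (1,2)=-1→.X./X.X/O.O; (2,1)=-1→.X./X../OXO
ply 3, O at XX./X../O.O | (0,2)=+1→XXO/X../O.O*; (1,1)=+1→XX./XO./O.O; (1,2)=+1→XX./X.O/O.O; (2,1)=+1→XX./X../OOO
ply 4, X at XXO/X../O.O | (1,1)=-1→XXO/XX./O.O*; (1,2)=-1→XXO/X.X/O.O; (2,1)=-1→XXO/X../OXO
ply 5, O at XXO/XX./O.O | (1,2)=-1→XXO/XXO/O.O; (2,1)=+1→XXO/XX./OOO*
ply 6: XXO/XX./OOO is terminal -1 (X); from .X./X../..O depth 6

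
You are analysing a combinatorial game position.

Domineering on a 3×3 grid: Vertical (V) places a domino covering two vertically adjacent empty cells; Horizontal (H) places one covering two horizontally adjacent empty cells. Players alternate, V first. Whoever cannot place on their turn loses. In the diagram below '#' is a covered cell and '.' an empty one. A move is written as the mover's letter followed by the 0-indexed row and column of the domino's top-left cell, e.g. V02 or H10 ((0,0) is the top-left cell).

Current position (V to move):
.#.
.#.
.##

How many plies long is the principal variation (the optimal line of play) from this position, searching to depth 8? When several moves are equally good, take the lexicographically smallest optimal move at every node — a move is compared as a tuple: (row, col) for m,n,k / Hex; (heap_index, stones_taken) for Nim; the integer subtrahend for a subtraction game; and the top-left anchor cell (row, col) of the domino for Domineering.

PV length from [.#./.#./.##]: 1 ply

[.#./.#./.##] V move#1: V00:+1/##./##./.##*, V02:+1/.##/.##/.##, V10:+1/.#./##./###
[##./##./.##] end (terminal -1, H#2); searched .#./.#./.## to 8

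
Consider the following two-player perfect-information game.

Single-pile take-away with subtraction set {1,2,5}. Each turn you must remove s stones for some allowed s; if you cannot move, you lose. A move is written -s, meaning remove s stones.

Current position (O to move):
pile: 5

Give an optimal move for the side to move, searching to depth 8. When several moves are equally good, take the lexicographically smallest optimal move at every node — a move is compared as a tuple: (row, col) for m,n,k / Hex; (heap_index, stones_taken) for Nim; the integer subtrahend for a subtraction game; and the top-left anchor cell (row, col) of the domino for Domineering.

O's best at [5]: -2

[5] O move#1: -1:-1/4, -2:+1/3*, -5:+1/0
[3] X move#2: -1:-1/2*, -2:-1/1
[2] O move#3: -1:-1/1, -2:+1/0*
[0] end (terminal -1, X#4); searched 5 to 8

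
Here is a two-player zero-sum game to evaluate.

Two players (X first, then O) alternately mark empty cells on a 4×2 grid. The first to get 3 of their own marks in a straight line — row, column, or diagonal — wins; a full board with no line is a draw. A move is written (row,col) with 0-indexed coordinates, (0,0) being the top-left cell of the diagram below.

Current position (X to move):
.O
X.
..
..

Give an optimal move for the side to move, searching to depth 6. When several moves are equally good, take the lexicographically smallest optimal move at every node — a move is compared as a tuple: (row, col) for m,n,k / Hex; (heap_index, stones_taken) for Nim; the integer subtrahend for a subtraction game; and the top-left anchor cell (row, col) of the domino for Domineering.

p1 X@[.O/X./../..]: (0,0)[XO/X./../..]+0 (1,1)[.O/XX/../..]+0 (2,0)[.O/X./X./..]+1* (2,1)[.O/X./.X/..]+0 (3,0)[.O/X./../X.]+0 (3,1)[.O/X./../.X]+0
p2 O@[.O/X./X./..]: (0,0)[OO/X./X./..]-1* (1,1)[.O/XO/X./..]-1 (2,1)[.O/X./XO/..]-1 (3,0)[.O/X./X./O.]-1 (3,1)[.O/X./X./.O]-1
p3 X@[OO/X./X./..]: (1,1)[OO/XX/X./..]+0 (2,1)[OO/X./XX/..]+0 (3,0)[OO/X./X./X.]+1* (3,1)[OO/X./X./.X]+0
p4 O@[OO/X./X./X.] terminal -1; root [.O/X./../..] d6

X's best at [.O/X./../..]: (2,0)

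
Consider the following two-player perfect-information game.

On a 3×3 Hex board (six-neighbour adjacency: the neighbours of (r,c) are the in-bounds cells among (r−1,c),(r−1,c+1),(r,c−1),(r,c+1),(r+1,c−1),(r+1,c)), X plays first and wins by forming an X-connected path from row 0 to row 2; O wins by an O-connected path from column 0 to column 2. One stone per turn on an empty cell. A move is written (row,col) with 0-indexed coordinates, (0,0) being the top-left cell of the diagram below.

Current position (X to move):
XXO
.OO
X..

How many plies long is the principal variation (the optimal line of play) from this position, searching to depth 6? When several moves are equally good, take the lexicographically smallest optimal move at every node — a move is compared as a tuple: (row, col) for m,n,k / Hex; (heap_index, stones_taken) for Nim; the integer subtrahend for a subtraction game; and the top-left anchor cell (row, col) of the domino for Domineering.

PV length from [XXO/.OO/X..]: 1 ply

ply 1, X at XXO/.OO/X.. | (1,0)=+1→XXO/XOO/X..*; (2,1)=-1→XXO/.OO/XX.; (2,2)=-1→XXO/.OO/X.X
ply 2: XXO/XOO/X.. is terminal -1 (O); from XXO/.OO/X.. depth 6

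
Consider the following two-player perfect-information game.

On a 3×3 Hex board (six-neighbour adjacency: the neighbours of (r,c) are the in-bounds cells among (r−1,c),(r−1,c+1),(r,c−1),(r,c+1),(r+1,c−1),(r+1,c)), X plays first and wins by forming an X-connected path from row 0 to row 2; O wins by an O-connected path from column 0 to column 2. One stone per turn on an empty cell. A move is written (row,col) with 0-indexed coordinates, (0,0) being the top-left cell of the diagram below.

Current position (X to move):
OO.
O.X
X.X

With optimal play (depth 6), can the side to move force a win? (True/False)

X winning at [OO./O.X/X.X]: True

p1 X@[OO./O.X/X.X]: (0,2)[OOX/O.X/X.X]+1* (1,1)[OO./OXX/X.X]-1 (2,1)[OO./O.X/XXX]-1
p2 O@[OOX/O.X/X.X] terminal -1; root [OO./O.X/X.X] d6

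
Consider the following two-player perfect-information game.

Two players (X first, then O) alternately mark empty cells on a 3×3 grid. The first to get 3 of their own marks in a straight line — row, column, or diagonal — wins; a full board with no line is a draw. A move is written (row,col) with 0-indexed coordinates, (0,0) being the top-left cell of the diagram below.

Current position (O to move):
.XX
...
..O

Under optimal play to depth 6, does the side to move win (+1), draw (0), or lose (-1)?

ply 1, O at .XX/.../..O | (0,0)=-1→OXX/.../..O*; (1,0)=-1→.XX/O../..O; (1,1)=-1→.XX/.O./..O; (1,2)=-1→.XX/..O/..O; (2,0)=-1→.XX/.../O.O; (2,1)=-1→.XX/.../.OO
ply 2, X at OXX/.../..O | (1,0)=-1→OXX/X../..O; (1,1)=+1→OXX/.X./..O*; (1,2)=-1→OXX/..X/..O; (2,0)=-1→OXX/.../X.O; (2,1)=-1→OXX/.../.XO
ply 3, O at OXX/.X./..O | (1,0)=-1→OXX/OX./..O*; (1,2)=-1→OXX/.XO/..O; (2,0)=-1→OXX/.X./O.O; (2,1)=-1→OXX/.X./.OO
ply 4, X at OXX/OX./..O | (1,2)=-1→OXX/OXX/..O; (2,0)=+1→OXX/OX./X.O*; (2,1)=+1→OXX/OX./.XO
ply 5: OXX/OX./X.O is terminal -1 (O); from .XX/.../..O depth 6

value(.XX/.../..O, O) = -1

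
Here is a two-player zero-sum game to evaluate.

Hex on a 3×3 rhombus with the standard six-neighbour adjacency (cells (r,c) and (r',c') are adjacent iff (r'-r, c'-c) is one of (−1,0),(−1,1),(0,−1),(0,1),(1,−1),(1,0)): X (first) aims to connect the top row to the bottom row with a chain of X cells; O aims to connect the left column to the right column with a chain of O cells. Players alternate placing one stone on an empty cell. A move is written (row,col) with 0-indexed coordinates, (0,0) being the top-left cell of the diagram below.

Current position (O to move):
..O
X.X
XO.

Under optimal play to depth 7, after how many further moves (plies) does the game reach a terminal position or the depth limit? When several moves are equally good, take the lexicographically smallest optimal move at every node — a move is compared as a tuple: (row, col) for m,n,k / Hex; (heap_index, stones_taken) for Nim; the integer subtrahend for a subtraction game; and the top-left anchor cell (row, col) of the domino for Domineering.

PV length from [..O/X.X/XO.]: 2 plies

p1 O@[..O/X.X/XO.]: (0,0)[O.O/X.X/XO.]-1* (0,1)[.OO/X.X/XO.]-1 (1,1)[..O/XOX/XO.]-1 (2,2)[..O/X.X/XOO]-1
p2 X@[O.O/X.X/XO.]: (0,1)[OXO/X.X/XO.]+1* (1,1)[O.O/XXX/XO.]-1 (2,2)[O.O/X.X/XOX]-1
p3 O@[OXO/X.X/XO.] terminal -1; root [..O/X.X/XO.] d7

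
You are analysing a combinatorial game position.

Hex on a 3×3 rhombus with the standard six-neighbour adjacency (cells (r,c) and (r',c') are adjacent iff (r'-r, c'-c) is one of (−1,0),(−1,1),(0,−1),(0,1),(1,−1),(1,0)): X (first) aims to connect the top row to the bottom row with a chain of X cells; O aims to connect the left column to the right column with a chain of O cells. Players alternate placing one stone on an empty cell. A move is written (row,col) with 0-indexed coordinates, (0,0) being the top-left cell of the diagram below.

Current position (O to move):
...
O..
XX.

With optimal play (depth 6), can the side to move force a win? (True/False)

p1 O@[.../O../XX.]: (0,0)[O../O../XX.]-1 (0,1)[.O./O../XX.]-1 (0,2)[..O/O../XX.]+1* (1,1)[.../OO./XX.]+1 (1,2)[.../O.O/XX.]-1 (2,2)[.../O../XXO]-1
p2 X@[..O/O../XX.]: (0,0)[X.O/O../XX.]-1* (0,1)[.XO/O../XX.]-1 (1,1)[..O/OX./XX.]-1 (1,2)[..O/O.X/XX.]-1 (2,2)[..O/O../XXX]-1
p3 O@[X.O/O../XX.]: (0,1)[XOO/O../XX.]+1* (1,1)[X.O/OO./XX.]+1 (1,2)[X.O/O.O/XX.]+1 (2,2)[X.O/O../XXO]+1
p4 X@[XOO/O../XX.] terminal -1; root [.../O../XX.] d6

O winning at [.../O../XX.]: True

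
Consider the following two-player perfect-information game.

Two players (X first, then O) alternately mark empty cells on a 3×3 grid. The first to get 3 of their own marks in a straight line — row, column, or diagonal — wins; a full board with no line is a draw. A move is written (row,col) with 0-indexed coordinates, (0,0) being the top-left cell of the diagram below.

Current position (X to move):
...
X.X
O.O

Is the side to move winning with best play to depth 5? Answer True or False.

X winning at [.../X.X/O.O]: True

[.../X.X/O.O] X move#1: (0,0):-1/X../X.X/O.O, (0,1):-1/.X./X.X/O.O, (0,2):-1/..X/X.X/O.O, (1,1):+1/.../XXX/O.O*, (2,1):-1/.../X.X/OXO
[.../XXX/O.O] end (terminal -1, O#2); searched .../X.X/O.O to 5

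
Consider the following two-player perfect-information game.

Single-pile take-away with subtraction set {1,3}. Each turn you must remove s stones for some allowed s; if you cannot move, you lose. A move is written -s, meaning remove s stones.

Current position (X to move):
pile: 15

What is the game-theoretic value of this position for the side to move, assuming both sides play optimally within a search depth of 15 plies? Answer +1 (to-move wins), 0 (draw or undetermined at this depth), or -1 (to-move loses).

value(15, X) = +1

ply 1, X at 15 | -1=+1→14*; -3=+1→12
ply 2, O at 14 | -1=-1→13*; -3=-1→11
ply 3, X at 13 | -1=+1→12*; -3=+1→10
ply 4, O at 12 | -1=-1→11*; -3=-1→9
ply 5, X at 11 | -1=+1→10*; -3=+1→8
ply 6, O at 10 | -1=-1→9*; -3=-1→7
ply 7, X at 9 | -1=+1→8*; -3=+1→6
ply 8, O at 8 | -1=-1→7*; -3=-1→5
ply 9, X at 7 | -1=+1→6*; -3=+1→4
ply 10, O at 6 | -1=-1→5*; -3=-1→3
ply 11, X at 5 | -1=+1→4*; -3=+1→2
ply 12, O at 4 | -1=-1→3*; -3=-1→1
ply 13, X at 3 | -1=+1→2*; -3=+1→0
ply 14, O at 2 | -1=-1→1*
ply 15, X at 1 | -1=+1→0*
ply 16: 0 is terminal -1 (O); from 15 depth 15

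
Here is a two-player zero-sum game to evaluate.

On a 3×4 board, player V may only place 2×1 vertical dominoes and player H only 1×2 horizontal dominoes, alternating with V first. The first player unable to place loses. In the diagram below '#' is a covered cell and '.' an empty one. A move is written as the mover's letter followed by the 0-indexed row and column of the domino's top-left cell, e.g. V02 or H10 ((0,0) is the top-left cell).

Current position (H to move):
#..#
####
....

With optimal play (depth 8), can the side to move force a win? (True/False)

H winning at [#..#/####/....]: True

p1 H@[#..#/####/....]: H01[####/####/....]+1* H20[#..#/####/##..]+1 H21[#..#/####/.##.]+1 H22[#..#/####/..##]+1
p2 V@[####/####/....] terminal -1; root [#..#/####/....] d8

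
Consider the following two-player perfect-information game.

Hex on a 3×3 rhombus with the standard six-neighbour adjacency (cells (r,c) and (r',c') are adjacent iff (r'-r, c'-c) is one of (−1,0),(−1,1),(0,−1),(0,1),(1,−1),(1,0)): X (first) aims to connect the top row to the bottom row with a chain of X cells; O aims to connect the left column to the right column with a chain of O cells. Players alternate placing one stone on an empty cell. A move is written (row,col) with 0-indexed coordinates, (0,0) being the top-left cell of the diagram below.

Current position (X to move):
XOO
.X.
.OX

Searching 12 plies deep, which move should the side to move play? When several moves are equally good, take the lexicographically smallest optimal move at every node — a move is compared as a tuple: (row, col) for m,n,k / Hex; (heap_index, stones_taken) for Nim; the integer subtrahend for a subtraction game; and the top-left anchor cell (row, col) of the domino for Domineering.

X's best at [XOO/.X./.OX]: (1,0)

p1 X@[XOO/.X./.OX]: (1,0)[XOO/XX./.OX]+1* (1,2)[XOO/.XX/.OX]-1 (2,0)[XOO/.X./XOX]-1
p2 O@[XOO/XX./.OX]: (1,2)[XOO/XXO/.OX]-1* (2,0)[XOO/XX./OOX]-1
p3 X@[XOO/XXO/.OX]: (2,0)[XOO/XXO/XOX]+1*
p4 O@[XOO/XXO/XOX] terminal -1; root [XOO/.X./.OX] d12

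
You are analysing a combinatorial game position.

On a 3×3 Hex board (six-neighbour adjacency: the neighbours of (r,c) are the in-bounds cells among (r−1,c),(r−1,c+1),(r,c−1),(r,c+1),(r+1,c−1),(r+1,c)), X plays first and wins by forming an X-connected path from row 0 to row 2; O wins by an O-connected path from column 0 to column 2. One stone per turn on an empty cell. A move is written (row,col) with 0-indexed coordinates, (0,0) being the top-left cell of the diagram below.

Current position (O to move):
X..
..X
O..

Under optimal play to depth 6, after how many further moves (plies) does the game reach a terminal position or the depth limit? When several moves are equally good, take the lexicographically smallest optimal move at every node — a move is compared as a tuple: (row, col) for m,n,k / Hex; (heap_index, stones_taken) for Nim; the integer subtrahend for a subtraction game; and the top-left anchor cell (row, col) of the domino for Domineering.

ply 1, O at X../..X/O.. | (0,1)=-1→XO./..X/O..*; (0,2)=-1→X.O/..X/O..; (1,0)=-1→X../O.X/O..; (1,1)=-1→X../.OX/O..; (2,1)=-1→X../..X/OO.; (2,2)=-1→X../..X/O.O
ply 2, X at XO./..X/O.. | (0,2)=+1→XOX/..X/O..*; (1,0)=+1→XO./X.X/O..; (1,1)=+1→XO./.XX/O..; (2,1)=-1→XO./..X/OX.; (2,2)=-1→XO./..X/O.X
ply 3, O at XOX/..X/O.. | (1,0)=-1→XOX/O.X/O..*; (1,1)=-1→XOX/.OX/O..; (2,1)=-1→XOX/..X/OO.; (2,2)=-1→XOX/..X/O.O
ply 4, X at XOX/O.X/O.. | (1,1)=+1→XOX/OXX/O..*; (2,1)=+1→XOX/O.X/OX.; (2,2)=+1→XOX/O.X/O.X
ply 5, O at XOX/OXX/O.. | (2,1)=-1→XOX/OXX/OO.*; (2,2)=-1→XOX/OXX/O.O
ply 6, X at XOX/OXX/OO. | (2,2)=+1→XOX/OXX/OOX*
ply 7: XOX/OXX/OOX is terminal -1 (O); from X../..X/O.. depth 6

PV length from [X../..X/O..]: 6 plies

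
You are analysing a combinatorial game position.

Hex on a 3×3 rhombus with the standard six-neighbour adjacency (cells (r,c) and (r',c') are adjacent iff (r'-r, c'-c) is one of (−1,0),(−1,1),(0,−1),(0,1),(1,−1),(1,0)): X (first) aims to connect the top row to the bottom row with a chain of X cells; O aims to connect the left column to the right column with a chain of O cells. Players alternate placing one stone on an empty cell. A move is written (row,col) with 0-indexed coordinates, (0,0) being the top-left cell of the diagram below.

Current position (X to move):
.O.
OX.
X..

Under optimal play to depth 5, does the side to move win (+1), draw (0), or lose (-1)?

[.O./OX./X..] X move#1: (0,0):-1/XO./OX./X.., (0,2):+1/.OX/OX./X..*, (1,2):-1/.O./OXX/X.., (2,1):-1/.O./OX./XX., (2,2):-1/.O./OX./X.X
[.OX/OX./X..] end (terminal -1, O#2); searched .O./OX./X.. to 5

value(.O./OX./X.., X) = +1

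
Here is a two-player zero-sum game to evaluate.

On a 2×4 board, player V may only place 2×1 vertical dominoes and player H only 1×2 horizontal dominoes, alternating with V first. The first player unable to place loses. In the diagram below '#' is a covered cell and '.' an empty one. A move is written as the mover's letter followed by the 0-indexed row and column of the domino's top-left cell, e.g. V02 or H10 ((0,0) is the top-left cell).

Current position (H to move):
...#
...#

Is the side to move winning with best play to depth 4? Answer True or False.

[...#/...#] H move#1: H00:+1/##.#/...#*, H01:+1/.###/...#, H10:+1/...#/##.#, H11:+1/...#/.###
[##.#/...#] V move#2: V02:-1/####/..##*
[####/..##] H move#3: H10:+1/####/####*
[####/####] end (terminal -1, V#4); searched ...#/...# to 4

H winning at [...#/...#]: True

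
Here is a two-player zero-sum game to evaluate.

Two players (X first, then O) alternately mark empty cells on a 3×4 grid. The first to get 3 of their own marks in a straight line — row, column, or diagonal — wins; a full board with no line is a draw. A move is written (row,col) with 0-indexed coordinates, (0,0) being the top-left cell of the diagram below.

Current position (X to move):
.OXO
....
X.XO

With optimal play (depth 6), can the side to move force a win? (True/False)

X winning at [.OXO/..../X.XO]: True

[.OXO/..../X.XO] X move#1: (0,0):-1/XOXO/..../X.XO, (1,0):-1/.OXO/X.../X.XO, (1,1):+1/.OXO/.X../X.XO*, (1,2):+1/.OXO/..X./X.XO, (1,3):-1/.OXO/...X/X.XO, (2,1):+1/.OXO/..../XXXO
[.OXO/.X../X.XO] end (terminal -1, O#2); searched .OXO/..../X.XO to 6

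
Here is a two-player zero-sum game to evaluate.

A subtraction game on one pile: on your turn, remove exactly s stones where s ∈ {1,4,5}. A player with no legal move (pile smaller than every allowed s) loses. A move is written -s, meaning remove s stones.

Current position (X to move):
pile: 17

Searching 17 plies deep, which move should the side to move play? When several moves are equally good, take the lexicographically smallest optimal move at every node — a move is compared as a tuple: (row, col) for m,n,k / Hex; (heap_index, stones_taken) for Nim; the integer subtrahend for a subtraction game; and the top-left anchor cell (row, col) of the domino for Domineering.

X's best at [17]: -1

ply 1, X at 17 | -1=+1→16*; -4=-1→13; -5=-1→12
ply 2, O at 16 | -1=-1→15*; -4=-1→12; -5=-1→11
ply 3, X at 15 | -1=-1→14; -4=-1→11; -5=+1→10*
ply 4, O at 10 | -1=-1→9*; -4=-1→6; -5=-1→5
ply 5, X at 9 | -1=+1→8*; -4=-1→5; -5=-1→4
ply 6, O at 8 | -1=-1→7*; -4=-1→4; -5=-1→3
ply 7, X at 7 | -1=-1→6; -4=-1→3; -5=+1→2*
ply 8, O at 2 | -1=-1→1*
ply 9, X at 1 | -1=+1→0*
ply 10: 0 is terminal -1 (O); from 17 depth 17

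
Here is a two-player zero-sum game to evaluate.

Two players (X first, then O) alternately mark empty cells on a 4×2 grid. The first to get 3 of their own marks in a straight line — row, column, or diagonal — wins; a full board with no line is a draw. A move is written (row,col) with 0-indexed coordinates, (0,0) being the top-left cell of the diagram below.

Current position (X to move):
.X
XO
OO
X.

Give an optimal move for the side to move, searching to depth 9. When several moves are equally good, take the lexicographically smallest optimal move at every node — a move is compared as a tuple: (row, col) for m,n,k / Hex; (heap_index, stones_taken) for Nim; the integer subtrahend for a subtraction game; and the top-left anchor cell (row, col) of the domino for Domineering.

p1 X@[.X/XO/OO/X.]: (0,0)[XX/XO/OO/X.]-1 (3,1)[.X/XO/OO/XX]+0*
p2 O@[.X/XO/OO/XX]: (0,0)[OX/XO/OO/XX]+0*
p3 X@[OX/XO/OO/XX] terminal +0; root [.X/XO/OO/X.] d9

X's best at [.X/XO/OO/X.]: (3,1)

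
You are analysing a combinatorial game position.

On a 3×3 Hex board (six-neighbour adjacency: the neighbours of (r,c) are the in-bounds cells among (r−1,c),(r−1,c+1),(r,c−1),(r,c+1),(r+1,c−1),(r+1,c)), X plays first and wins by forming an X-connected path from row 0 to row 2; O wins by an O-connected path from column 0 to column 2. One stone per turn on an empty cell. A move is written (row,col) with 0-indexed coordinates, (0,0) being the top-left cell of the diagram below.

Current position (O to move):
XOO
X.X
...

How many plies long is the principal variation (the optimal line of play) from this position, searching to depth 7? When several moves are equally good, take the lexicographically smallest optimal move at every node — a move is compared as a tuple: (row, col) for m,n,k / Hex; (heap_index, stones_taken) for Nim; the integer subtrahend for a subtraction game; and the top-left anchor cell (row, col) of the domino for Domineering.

ply 1, O at XOO/X.X/... | (1,1)=-1→XOO/XOX/...*; (2,0)=-1→XOO/X.X/O..; (2,1)=-1→XOO/X.X/.O.; (2,2)=-1→XOO/X.X/..O
ply 2, X at XOO/XOX/... | (2,0)=+1→XOO/XOX/X..*; (2,1)=-1→XOO/XOX/.X.; (2,2)=-1→XOO/XOX/..X
ply 3: XOO/XOX/X.. is terminal -1 (O); from XOO/X.X/... depth 7

PV length from [XOO/X.X/...]: 2 plies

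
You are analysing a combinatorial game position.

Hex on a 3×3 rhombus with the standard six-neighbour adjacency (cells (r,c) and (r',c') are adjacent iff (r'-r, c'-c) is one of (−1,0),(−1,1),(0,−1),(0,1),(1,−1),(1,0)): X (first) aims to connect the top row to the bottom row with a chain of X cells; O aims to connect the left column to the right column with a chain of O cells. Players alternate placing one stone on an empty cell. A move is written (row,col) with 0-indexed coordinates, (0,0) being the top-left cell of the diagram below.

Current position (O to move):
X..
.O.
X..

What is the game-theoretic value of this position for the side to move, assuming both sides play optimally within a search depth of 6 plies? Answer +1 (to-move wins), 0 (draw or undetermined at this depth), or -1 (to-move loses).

value(X../.O./X.., O) = +1

ply 1, O at X../.O./X.. | (0,1)=-1→XO./.O./X..; (0,2)=-1→X.O/.O./X..; (1,0)=+1→X../OO./X..*; (1,2)=-1→X../.OO/X..; (2,1)=-1→X../.O./XO.; (2,2)=-1→X../.O./X.O
ply 2, X at X../OO./X.. | (0,1)=-1→XX./OO./X..*; (0,2)=-1→X.X/OO./X..; (1,2)=-1→X../OOX/X..; (2,1)=-1→X../OO./XX.; (2,2)=-1→X../OO./X.X
ply 3, O at XX./OO./X.. | (0,2)=+1→XXO/OO./X..*; (1,2)=+1→XX./OOO/X..; (2,1)=+1→XX./OO./XO.; (2,2)=+1→XX./OO./X.O
ply 4: XXO/OO./X.. is terminal -1 (X); from X../.O./X.. depth 6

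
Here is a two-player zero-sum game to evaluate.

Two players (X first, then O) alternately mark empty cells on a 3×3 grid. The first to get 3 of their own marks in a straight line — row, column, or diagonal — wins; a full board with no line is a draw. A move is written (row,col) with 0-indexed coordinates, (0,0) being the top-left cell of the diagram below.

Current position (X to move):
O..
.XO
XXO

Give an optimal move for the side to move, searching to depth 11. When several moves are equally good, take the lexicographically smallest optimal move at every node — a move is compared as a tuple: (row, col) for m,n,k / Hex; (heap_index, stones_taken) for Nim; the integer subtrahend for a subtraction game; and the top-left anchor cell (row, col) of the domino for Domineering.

X's best at [O../.XO/XXO]: (0,1)

[O../.XO/XXO] X move#1: (0,1):+1/OX./.XO/XXO*, (0,2):+1/O.X/.XO/XXO, (1,0):-1/O../XXO/XXO
[OX./.XO/XXO] end (terminal -1, O#2); searched O../.XO/XXO to 11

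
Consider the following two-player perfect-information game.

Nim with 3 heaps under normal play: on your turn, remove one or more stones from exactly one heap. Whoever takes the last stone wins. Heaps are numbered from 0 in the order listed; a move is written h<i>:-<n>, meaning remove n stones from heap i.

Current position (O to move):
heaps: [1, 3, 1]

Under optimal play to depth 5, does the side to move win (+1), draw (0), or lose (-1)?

value((1,3,1), O) = +1

p1 O@[(1,3,1)]: h0:-1[(0,3,1)]-1 h1:-1[(1,2,1)]-1 h1:-2[(1,1,1)]-1 h1:-3[(1,0,1)]+1* h2:-1[(1,3,0)]-1
p2 X@[(1,0,1)]: h0:-1[(0,0,1)]-1* h2:-1[(1,0,0)]-1
p3 O@[(0,0,1)]: h2:-1[(0,0,0)]+1*
p4 X@[(0,0,0)] terminal -1; root [(1,3,1)] d5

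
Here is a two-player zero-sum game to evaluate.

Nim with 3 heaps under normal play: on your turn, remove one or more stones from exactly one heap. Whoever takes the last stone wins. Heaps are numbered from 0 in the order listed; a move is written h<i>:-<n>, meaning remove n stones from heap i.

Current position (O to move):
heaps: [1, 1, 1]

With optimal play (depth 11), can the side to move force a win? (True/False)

ply 1, O at (1,1,1) | h0:-1=+1→(0,1,1)*; h1:-1=+1→(1,0,1); h2:-1=+1→(1,1,0)
ply 2, X at (0,1,1) | h1:-1=-1→(0,0,1)*; h2:-1=-1→(0,1,0)
ply 3, O at (0,0,1) | h2:-1=+1→(0,0,0)*
ply 4: (0,0,0) is terminal -1 (X); from (1,1,1) depth 11

O winning at [(1,1,1)]: True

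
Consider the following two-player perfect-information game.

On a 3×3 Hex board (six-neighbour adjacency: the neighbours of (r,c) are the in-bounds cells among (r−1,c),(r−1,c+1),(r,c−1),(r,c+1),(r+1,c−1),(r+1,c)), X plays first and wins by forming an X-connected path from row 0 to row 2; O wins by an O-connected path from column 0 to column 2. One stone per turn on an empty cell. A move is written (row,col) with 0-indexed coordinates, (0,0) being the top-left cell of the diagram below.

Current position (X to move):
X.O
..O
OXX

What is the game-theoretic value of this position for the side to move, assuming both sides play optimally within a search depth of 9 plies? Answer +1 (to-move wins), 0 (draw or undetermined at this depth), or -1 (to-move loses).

[X.O/..O/OXX] X move#1: (0,1):-1/XXO/..O/OXX, (1,0):-1/X.O/X.O/OXX, (1,1):+1/X.O/.XO/OXX*
[X.O/.XO/OXX] O move#2: (0,1):-1/XOO/.XO/OXX*, (1,0):-1/X.O/OXO/OXX
[XOO/.XO/OXX] X move#3: (1,0):+1/XOO/XXO/OXX*
[XOO/XXO/OXX] end (terminal -1, O#4); searched X.O/..O/OXX to 9

value(X.O/..O/OXX, X) = +1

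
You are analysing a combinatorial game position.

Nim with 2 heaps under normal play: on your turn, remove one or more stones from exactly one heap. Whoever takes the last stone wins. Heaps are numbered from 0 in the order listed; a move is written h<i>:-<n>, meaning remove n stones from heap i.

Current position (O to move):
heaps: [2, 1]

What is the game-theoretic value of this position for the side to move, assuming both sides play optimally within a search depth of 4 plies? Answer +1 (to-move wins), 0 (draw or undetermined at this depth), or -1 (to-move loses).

ply 1, O at (2,1) | h0:-1=+1→(1,1)*; h0:-2=-1→(0,1); h1:-1=-1→(2,0)
ply 2, X at (1,1) | h0:-1=-1→(0,1)*; h1:-1=-1→(1,0)
ply 3, O at (0,1) | h1:-1=+1→(0,0)*
ply 4: (0,0) is terminal -1 (X); from (2,1) depth 4

value((2,1), O) = +1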